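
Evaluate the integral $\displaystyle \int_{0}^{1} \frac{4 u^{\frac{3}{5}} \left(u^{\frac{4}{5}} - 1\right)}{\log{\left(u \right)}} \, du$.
$- \log{\left(\frac{16}{81} \right)}$

Replace the exponent $\frac{3}{5}$ by a parameter $a$: let $I(a) = \int_{0}^{1} \frac{4 \left(u^{\frac{7}{5}} - u^{a}\right)}{\log{\left(u \right)}} \, du$.

Since $\dfrac{\partial}{\partial a}\,u^{a} = u^{a} \ln u$, the $\ln u$ in the denominator cancels and
$$\frac{dI}{da} = \int_{0}^{1} -4 u^{a} \, du = -4 \left[\frac{u^{a+1}}{a+1}\right]_0^1 = - \frac{4}{a + 1}.$$

Integrating with respect to $a$ gives $I(a) = - \log{\left(\frac{625 \left(a + 1\right)^{4}}{20736} \right)} + C$.

At $a = \frac{7}{5}$ the integrand is identically $0$, so $I(\frac{7}{5}) = 0$. The closed form gives $0$, hence $C = 0$.

Setting $a = \frac{3}{5}$:
$$I = - \log{\left(\frac{16}{81} \right)}.$$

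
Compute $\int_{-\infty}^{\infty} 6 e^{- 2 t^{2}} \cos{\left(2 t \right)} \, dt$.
$\frac{3 \sqrt{2} \sqrt{\pi}}{e^{\frac{1}{2}}}$

Define $I(b) = \int_{-\infty}^{\infty} 6 e^{- 2 t^{2}} \cos{\left(b t \right)} \, dt$.

Differentiating under the integral sign,
$$I'(b) = \int_{-\infty}^{\infty} - 6 t e^{- 2 t^{2}} \sin{\left(b t \right)} \, dt.$$

Integrate $\int_{-\infty}^{\infty} t \sin(b t)\, e^{- 2 t^{2}}\, dt$ by parts with $u = \sin(b t)$ and $dv = t\, e^{- 2 t^{2}}\, dt$, giving $v = - \frac{e^{- 2 t^{2}}}{4}$. The boundary term vanishes and
$$\int_{-\infty}^{\infty} t \sin(b t)\, e^{- 2 t^{2}}\, dt = \frac{b}{4} \int_{-\infty}^{\infty} \cos(b t)\, e^{- 2 t^{2}}\, dt,$$
so $I'(b) = - \frac{b}{4}\, I(b)$.

This is a separable first-order ODE; solving with the initial condition $I(0) = \int_{-\infty}^{\infty} 6 e^{- 2 t^{2}}\,dt = 3 \sqrt{2} \sqrt{\pi}$ gives
$$I(b) = 3 \sqrt{2} \sqrt{\pi} e^{- \frac{b^{2}}{8}}.$$

Setting $b = 2$:
$$I = \frac{3 \sqrt{2} \sqrt{\pi}}{e^{\frac{1}{2}}}.$$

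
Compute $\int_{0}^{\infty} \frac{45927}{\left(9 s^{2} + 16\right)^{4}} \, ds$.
$\frac{76545 \pi}{524288}$

Begin with the known result
$$J(a) = \int_{0}^{\infty} \frac{7}{a^{2} + s^{2}} \, ds = \frac{7 \pi}{2 a}.$$

Differentiating under the integral sign with respect to $a$,
$$\frac{dJ}{da} = \int_{0}^{\infty} - \frac{14 a}{\left(a^{2} + s^{2}\right)^{2}} \, ds = - \frac{7 \pi}{2 a^{2}},$$
so $\int_{0}^{\infty} \frac{7}{\left(a^{2} + s^{2}\right)^{2}} \, ds = \frac{7 \pi}{4 a^{3}}$.

Repeating — each differentiation of $1/(s^2+a^2)^j$ produces $-2ja/(s^2+a^2)^{j+1}$ — and dividing through by $-2ja$ at each step yields, after $3$ differentiations in total,
$$\int_{0}^{\infty} \frac{7}{\left(a^{2} + s^{2}\right)^{4}} \, ds = \frac{35 \pi}{32 a^{7}}.$$

Setting $a = \frac{4}{3}$:
$$I = \frac{76545 \pi}{524288}.$$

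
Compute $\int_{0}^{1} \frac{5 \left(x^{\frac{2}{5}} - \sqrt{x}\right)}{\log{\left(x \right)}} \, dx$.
$- \log{\left(\frac{759375}{537824} \right)}$

Replace the exponent $\frac{1}{2}$ by a parameter $a$: let $I(a) = \int_{0}^{1} \frac{5 \left(x^{\frac{2}{5}} - x^{a}\right)}{\log{\left(x \right)}} \, dx$.

Since $\dfrac{\partial}{\partial a}\,x^{a} = x^{a} \ln x$, the $\ln x$ in the denominator cancels and
$$\frac{dI}{da} = \int_{0}^{1} -5 x^{a} \, dx = -5 \left[\frac{x^{a+1}}{a+1}\right]_0^1 = - \frac{5}{a + 1}.$$

Integrating with respect to $a$ gives $I(a) = - \log{\left(\frac{3125 \left(a + 1\right)^{5}}{16807} \right)} + C$.

At $a = \frac{2}{5}$ the integrand is identically $0$, so $I(\frac{2}{5}) = 0$. The closed form gives $0$, hence $C = 0$.

Setting $a = \frac{1}{2}$:
$$I = - \log{\left(\frac{759375}{537824} \right)}.$$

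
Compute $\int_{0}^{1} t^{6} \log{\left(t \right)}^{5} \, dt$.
$- \frac{120}{117649}$

Begin with the known integral
$$J(a) = \int_{0}^{1} t^{a} \, dt = \frac{1}{a + 1}.$$

Differentiating under the integral sign brings down a factor of $\ln t$:
$$\frac{dJ}{da} = \int_{0}^{1} t^{a} \log{\left(t \right)} \, dt = - \frac{1}{\left(a + 1\right)^{2}}.$$

Repeating $5$ times in total — each differentiation brings down another $\ln t$ — gives
$$\frac{d^{5}J}{da^{5}} = \int_{0}^{1} t^{a} \log{\left(t \right)}^{5} \, dt = - \frac{120}{\left(a + 1\right)^{6}},$$
and the integrand here is exactly the target integrand, so $I = - \frac{120}{\left(a + 1\right)^{6}}$.

Setting $a = 6$:
$$I = - \frac{120}{117649}.$$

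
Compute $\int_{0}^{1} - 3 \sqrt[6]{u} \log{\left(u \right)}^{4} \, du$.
$- \frac{559872}{16807}$

Start from the elementary integral
$$J(a) = \int_{0}^{1} - 3 u^{a} \, du = - \frac{3}{a + 1}.$$

Differentiating under the integral sign brings down a factor of $\ln u$:
$$\frac{dJ}{da} = \int_{0}^{1} - 3 u^{a} \log{\left(u \right)} \, du = \frac{3}{\left(a + 1\right)^{2}}.$$

Repeating $4$ times in total — each differentiation brings down another $\ln u$ — gives
$$\frac{d^{4}J}{da^{4}} = \int_{0}^{1} - 3 u^{a} \log{\left(u \right)}^{4} \, du = - \frac{72}{\left(a + 1\right)^{5}},$$
and the integrand here is exactly the target integrand, so $I = - \frac{72}{\left(a + 1\right)^{5}}$.

Setting $a = \frac{1}{6}$:
$$I = - \frac{559872}{16807}.$$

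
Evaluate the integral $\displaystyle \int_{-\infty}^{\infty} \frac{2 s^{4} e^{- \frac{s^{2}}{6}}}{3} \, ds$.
$18 \sqrt{6} \sqrt{\pi}$

Start from the elementary integral
$$J(a) = \int_{-\infty}^{\infty} \frac{2 e^{- a s^{2}}}{3} \, ds = \frac{2 \sqrt{\pi}}{3 \sqrt{a}}.$$

Differentiating under the integral sign brings down a factor of $(-s^2)$:
$$\frac{dJ}{da} = \int_{-\infty}^{\infty} - \frac{2 s^{2} e^{- a s^{2}}}{3} \, ds = - \frac{\sqrt{\pi}}{3 a^{\frac{3}{2}}}.$$

Repeating twice in total — each differentiation brings down another $(-s^2)$ — gives
$$\frac{d^{2}J}{da^{2}} = \int_{-\infty}^{\infty} \frac{2 s^{4} e^{- a s^{2}}}{3} \, ds = \frac{\sqrt{\pi}}{2 a^{\frac{5}{2}}},$$
and the integrand here is exactly the target integrand, so $I = \frac{\sqrt{\pi}}{2 a^{\frac{5}{2}}}$.

Setting $a = \frac{1}{6}$:
$$I = 18 \sqrt{6} \sqrt{\pi}.$$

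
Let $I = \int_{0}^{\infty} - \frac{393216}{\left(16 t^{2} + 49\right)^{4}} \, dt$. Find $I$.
$- \frac{15360 \pi}{823543}$

Start from the standard arctangent integral
$$J(a) = \int_{0}^{\infty} - \frac{6}{a^{2} + t^{2}} \, dt = - \frac{3 \pi}{a}.$$

Differentiating under the integral sign with respect to $a$,
$$\frac{dJ}{da} = \int_{0}^{\infty} \frac{12 a}{\left(a^{2} + t^{2}\right)^{2}} \, dt = \frac{3 \pi}{a^{2}},$$
so $\int_{0}^{\infty} - \frac{6}{\left(a^{2} + t^{2}\right)^{2}} \, dt = - \frac{3 \pi}{2 a^{3}}$.

Repeating — each differentiation of $1/(t^2+a^2)^j$ produces $-2ja/(t^2+a^2)^{j+1}$ — and dividing through by $-2ja$ at each step yields, after $3$ differentiations in total,
$$\int_{0}^{\infty} - \frac{6}{\left(a^{2} + t^{2}\right)^{4}} \, dt = - \frac{15 \pi}{16 a^{7}}.$$

Setting $a = \frac{7}{4}$:
$$I = - \frac{15360 \pi}{823543}.$$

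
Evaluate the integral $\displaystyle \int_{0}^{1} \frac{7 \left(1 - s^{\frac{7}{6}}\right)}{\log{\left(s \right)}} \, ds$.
$- \log{\left(\frac{62748517}{279936} \right)}$

Consider the one-parameter family: let $I(a) = \int_{0}^{1} \frac{7 \left(1 - s^{a}\right)}{\log{\left(s \right)}} \, ds$.

Since $\dfrac{\partial}{\partial a}\,s^{a} = s^{a} \ln s$, the $\ln s$ in the denominator cancels and
$$\frac{dI}{da} = \int_{0}^{1} -7 s^{a} \, ds = -7 \left[\frac{s^{a+1}}{a+1}\right]_0^1 = - \frac{7}{a + 1}.$$

Integrating with respect to $a$ gives $I(a) = - 7 \log{\left(a + 1 \right)} + C$.

At $a = 0$ the integrand is identically $0$, so $I(0) = 0$. The closed form gives $0$, hence $C = 0$.

Setting $a = \frac{7}{6}$:
$$I = - \log{\left(\frac{62748517}{279936} \right)}.$$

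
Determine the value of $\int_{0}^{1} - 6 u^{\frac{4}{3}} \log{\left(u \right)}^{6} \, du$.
$- \frac{9447840}{823543}$

Begin with the known integral
$$J(a) = \int_{0}^{1} - 6 u^{a} \, du = - \frac{6}{a + 1}.$$

Differentiating under the integral sign brings down a factor of $\ln u$:
$$\frac{dJ}{da} = \int_{0}^{1} - 6 u^{a} \log{\left(u \right)} \, du = \frac{6}{\left(a + 1\right)^{2}}.$$

Repeating $6$ times in total — each differentiation brings down another $\ln u$ — gives
$$\frac{d^{6}J}{da^{6}} = \int_{0}^{1} - 6 u^{a} \log{\left(u \right)}^{6} \, du = - \frac{4320}{\left(a + 1\right)^{7}},$$
and the integrand here is exactly the target integrand, so $I = - \frac{4320}{\left(a + 1\right)^{7}}$.

Setting $a = \frac{4}{3}$:
$$I = - \frac{9447840}{823543}.$$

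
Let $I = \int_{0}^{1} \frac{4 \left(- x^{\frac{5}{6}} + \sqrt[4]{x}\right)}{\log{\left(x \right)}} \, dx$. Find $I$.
$- \log{\left(\frac{234256}{50625} \right)}$

Replace the exponent $\frac{5}{6}$ by a parameter $a$: let $I(a) = \int_{0}^{1} \frac{4 \left(\sqrt[4]{x} - x^{a}\right)}{\log{\left(x \right)}} \, dx$.

Since $\dfrac{\partial}{\partial a}\,x^{a} = x^{a} \ln x$, the $\ln x$ in the denominator cancels and
$$\frac{dI}{da} = \int_{0}^{1} -4 x^{a} \, dx = -4 \left[\frac{x^{a+1}}{a+1}\right]_0^1 = - \frac{4}{a + 1}.$$

Integrating with respect to $a$ gives $I(a) = - \log{\left(\frac{256 \left(a + 1\right)^{4}}{625} \right)} + C$.

At $a = \frac{1}{4}$ the integrand is identically $0$, so $I(\frac{1}{4}) = 0$. The closed form gives $0$, hence $C = 0$.

Setting $a = \frac{5}{6}$:
$$I = - \log{\left(\frac{234256}{50625} \right)}.$$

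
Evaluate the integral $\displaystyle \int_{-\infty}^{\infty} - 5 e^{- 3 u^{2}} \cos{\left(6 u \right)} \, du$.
$- \frac{5 \sqrt{3} \sqrt{\pi}}{3 e^{3}}$

Treat the cosine frequency as a parameter and define $I(b) = \int_{-\infty}^{\infty} - 5 e^{- 3 u^{2}} \cos{\left(b u \right)} \, du$.

Differentiating under the integral sign,
$$I'(b) = \int_{-\infty}^{\infty} 5 u e^{- 3 u^{2}} \sin{\left(b u \right)} \, du.$$

Integrate $\int_{-\infty}^{\infty} u \sin(b u)\, e^{- 3 u^{2}}\, du$ by parts with $w = \sin(b u)$ and $dv = u\, e^{- 3 u^{2}}\, du$, giving $v = - \frac{e^{- 3 u^{2}}}{6}$. The boundary term vanishes and
$$\int_{-\infty}^{\infty} u \sin(b u)\, e^{- 3 u^{2}}\, du = \frac{b}{6} \int_{-\infty}^{\infty} \cos(b u)\, e^{- 3 u^{2}}\, du,$$
so $I'(b) = - \frac{b}{6}\, I(b)$.

This is a separable first-order ODE; solving with the initial condition $I(0) = \int_{-\infty}^{\infty} - 5 e^{- 3 u^{2}}\,du = - \frac{5 \sqrt{3} \sqrt{\pi}}{3}$ gives
$$I(b) = - \frac{5 \sqrt{3} \sqrt{\pi} e^{- \frac{b^{2}}{12}}}{3}.$$

Setting $b = 6$:
$$I = - \frac{5 \sqrt{3} \sqrt{\pi}}{3 e^{3}}.$$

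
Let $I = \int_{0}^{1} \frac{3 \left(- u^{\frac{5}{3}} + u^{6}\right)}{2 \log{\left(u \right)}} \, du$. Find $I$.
$\log{\left(\frac{21 \sqrt{42}}{32} \right)}$

Consider the one-parameter family: let $I(a) = \int_{0}^{1} \frac{3 \left(u^{6} - u^{a}\right)}{2 \log{\left(u \right)}} \, du$.

Since $\dfrac{\partial}{\partial a}\,u^{a} = u^{a} \ln u$, the $\ln u$ in the denominator cancels and
$$\frac{dI}{da} = \int_{0}^{1} - \frac{3}{2} u^{a} \, du = - \frac{3}{2} \left[\frac{u^{a+1}}{a+1}\right]_0^1 = - \frac{3}{2 a + 2}.$$

Integrating with respect to $a$ gives $I(a) = - \frac{3 \log{\left(a + 1 \right)}}{2} + \frac{3 \log{\left(7 \right)}}{2} + C$.

At $a = 6$ the integrand is identically $0$, so $I(6) = 0$. The closed form gives $0$, hence $C = 0$.

Setting $a = \frac{5}{3}$:
$$I = \log{\left(\frac{21 \sqrt{42}}{32} \right)}.$$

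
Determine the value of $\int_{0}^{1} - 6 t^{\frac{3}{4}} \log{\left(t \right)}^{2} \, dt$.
$- \frac{768}{343}$

Begin with the known integral
$$J(a) = \int_{0}^{1} - 6 t^{a} \, dt = - \frac{6}{a + 1}.$$

Differentiating under the integral sign brings down a factor of $\ln t$:
$$\frac{dJ}{da} = \int_{0}^{1} - 6 t^{a} \log{\left(t \right)} \, dt = \frac{6}{\left(a + 1\right)^{2}}.$$

Repeating twice in total — each differentiation brings down another $\ln t$ — gives
$$\frac{d^{2}J}{da^{2}} = \int_{0}^{1} - 6 t^{a} \log{\left(t \right)}^{2} \, dt = - \frac{12}{\left(a + 1\right)^{3}},$$
and the integrand here is exactly the target integrand, so $I = - \frac{12}{\left(a + 1\right)^{3}}$.

Setting $a = \frac{3}{4}$:
$$I = - \frac{768}{343}.$$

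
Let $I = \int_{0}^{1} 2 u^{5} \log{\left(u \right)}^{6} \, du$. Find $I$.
$\frac{5}{972}$

Consider the simpler parametrised integral
$$J(a) = \int_{0}^{1} 2 u^{a} \, du = \frac{2}{a + 1}.$$

Differentiating under the integral sign brings down a factor of $\ln u$:
$$\frac{dJ}{da} = \int_{0}^{1} 2 u^{a} \log{\left(u \right)} \, du = - \frac{2}{\left(a + 1\right)^{2}}.$$

Repeating $6$ times in total — each differentiation brings down another $\ln u$ — gives
$$\frac{d^{6}J}{da^{6}} = \int_{0}^{1} 2 u^{a} \log{\left(u \right)}^{6} \, du = \frac{1440}{\left(a + 1\right)^{7}},$$
and the integrand here is exactly the target integrand, so $I = \frac{1440}{\left(a + 1\right)^{7}}$.

Setting $a = 5$:
$$I = \frac{5}{972}.$$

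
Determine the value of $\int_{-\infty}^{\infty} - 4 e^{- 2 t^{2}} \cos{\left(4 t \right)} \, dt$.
$- \frac{2 \sqrt{2} \sqrt{\pi}}{e^{2}}$

Let $b$ denote the cosine frequency and define $I(b) = \int_{-\infty}^{\infty} - 4 e^{- 2 t^{2}} \cos{\left(b t \right)} \, dt$.

Differentiating under the integral sign,
$$I'(b) = \int_{-\infty}^{\infty} 4 t e^{- 2 t^{2}} \sin{\left(b t \right)} \, dt.$$

Integrate $\int_{-\infty}^{\infty} t \sin(b t)\, e^{- 2 t^{2}}\, dt$ by parts with $u = \sin(b t)$ and $dv = t\, e^{- 2 t^{2}}\, dt$, giving $v = - \frac{e^{- 2 t^{2}}}{4}$. The boundary term vanishes and
$$\int_{-\infty}^{\infty} t \sin(b t)\, e^{- 2 t^{2}}\, dt = \frac{b}{4} \int_{-\infty}^{\infty} \cos(b t)\, e^{- 2 t^{2}}\, dt,$$
so $I'(b) = - \frac{b}{4}\, I(b)$.

This is a separable first-order ODE; solving with the initial condition $I(0) = \int_{-\infty}^{\infty} - 4 e^{- 2 t^{2}}\,dt = - 2 \sqrt{2} \sqrt{\pi}$ gives
$$I(b) = - 2 \sqrt{2} \sqrt{\pi} e^{- \frac{b^{2}}{8}}.$$

Setting $b = 4$:
$$I = - \frac{2 \sqrt{2} \sqrt{\pi}}{e^{2}}.$$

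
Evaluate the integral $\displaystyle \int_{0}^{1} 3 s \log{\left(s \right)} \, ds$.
$- \frac{3}{4}$

Consider the simpler parametrised integral
$$J(a) = \int_{0}^{1} 3 s^{a} \, ds = \frac{3}{a + 1}.$$

Differentiating under the integral sign brings down a factor of $\ln s$:
$$\frac{dJ}{da} = \int_{0}^{1} 3 s^{a} \log{\left(s \right)} \, ds = - \frac{3}{\left(a + 1\right)^{2}}.$$

The integral on the left is $I$, so $I = - \frac{3}{\left(a + 1\right)^{2}}$.

Setting $a = 1$:
$$I = - \frac{3}{4}.$$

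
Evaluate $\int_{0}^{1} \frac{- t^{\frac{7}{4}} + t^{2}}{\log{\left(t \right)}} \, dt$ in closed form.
$\log{\left(\frac{12}{11} \right)}$

Introduce a parameter $a$ in the exponent: let $I(a) = \int_{0}^{1} \frac{- t^{\frac{7}{4}} + t^{a}}{\log{\left(t \right)}} \, dt$.

Since $\dfrac{\partial}{\partial a}\,t^{a} = t^{a} \ln t$, the $\ln t$ in the denominator cancels and
$$\frac{dI}{da} = \int_{0}^{1} t^{a} \, dt = \left[\frac{t^{a+1}}{a+1}\right]_0^1 = \frac{1}{a + 1}.$$

Integrating with respect to $a$ gives $I(a) = \log{\left(\frac{4 a}{11} + \frac{4}{11} \right)} + C$.

At $a = \frac{7}{4}$ the integrand is identically $0$, so $I(\frac{7}{4}) = 0$. The closed form gives $0$, hence $C = 0$.

Setting $a = 2$:
$$I = \log{\left(\frac{12}{11} \right)}.$$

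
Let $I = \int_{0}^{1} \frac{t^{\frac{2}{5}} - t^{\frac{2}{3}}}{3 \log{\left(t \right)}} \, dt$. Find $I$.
$\log{\left(\frac{\sqrt[3]{105}}{5} \right)}$

Replace the exponent $\frac{2}{5}$ by a parameter $a$: let $I(a) = \int_{0}^{1} \frac{- t^{\frac{2}{3}} + t^{a}}{3 \log{\left(t \right)}} \, dt$.

Since $\dfrac{\partial}{\partial a}\,t^{a} = t^{a} \ln t$, the $\ln t$ in the denominator cancels and
$$\frac{dI}{da} = \int_{0}^{1} \frac{1}{3} t^{a} \, dt = \frac{1}{3} \left[\frac{t^{a+1}}{a+1}\right]_0^1 = \frac{1}{3 \left(a + 1\right)}.$$

Integrating with respect to $a$ gives $I(a) = \frac{\log{\left(a + 1 \right)}}{3} - \frac{\log{\left(5 \right)}}{3} + \frac{\log{\left(3 \right)}}{3} + C$.

At $a = \frac{2}{3}$ the integrand is identically $0$, so $I(\frac{2}{3}) = 0$. The closed form gives $0$, hence $C = 0$.

Setting $a = \frac{2}{5}$:
$$I = \log{\left(\frac{\sqrt[3]{105}}{5} \right)}.$$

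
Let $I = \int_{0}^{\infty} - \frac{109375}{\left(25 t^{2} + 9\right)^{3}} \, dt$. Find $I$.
$- \frac{21875 \pi}{1296}$

Begin with the known result
$$J(a) = \int_{0}^{\infty} - \frac{7}{a^{2} + t^{2}} \, dt = - \frac{7 \pi}{2 a}.$$

Differentiating under the integral sign with respect to $a$,
$$\frac{dJ}{da} = \int_{0}^{\infty} \frac{14 a}{\left(a^{2} + t^{2}\right)^{2}} \, dt = \frac{7 \pi}{2 a^{2}},$$
so $\int_{0}^{\infty} - \frac{7}{\left(a^{2} + t^{2}\right)^{2}} \, dt = - \frac{7 \pi}{4 a^{3}}$.

Repeating — each differentiation of $1/(t^2+a^2)^j$ produces $-2ja/(t^2+a^2)^{j+1}$ — and dividing through by $-2ja$ at each step yields, after $2$ differentiations in total,
$$\int_{0}^{\infty} - \frac{7}{\left(a^{2} + t^{2}\right)^{3}} \, dt = - \frac{21 \pi}{16 a^{5}}.$$

Setting $a = \frac{3}{5}$:
$$I = - \frac{21875 \pi}{1296}.$$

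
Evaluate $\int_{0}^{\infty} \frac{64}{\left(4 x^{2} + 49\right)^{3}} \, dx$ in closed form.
$\frac{6 \pi}{16807}$

Start from the standard arctangent integral
$$J(a) = \int_{0}^{\infty} \frac{1}{a^{2} + x^{2}} \, dx = \frac{\pi}{2 a}.$$

Differentiating under the integral sign with respect to $a$,
$$\frac{dJ}{da} = \int_{0}^{\infty} - \frac{2 a}{\left(a^{2} + x^{2}\right)^{2}} \, dx = - \frac{\pi}{2 a^{2}},$$
so $\int_{0}^{\infty} \frac{1}{\left(a^{2} + x^{2}\right)^{2}} \, dx = \frac{\pi}{4 a^{3}}$.

Repeating — each differentiation of $1/(x^2+a^2)^j$ produces $-2ja/(x^2+a^2)^{j+1}$ — and dividing through by $-2ja$ at each step yields, after $2$ differentiations in total,
$$\int_{0}^{\infty} \frac{1}{\left(a^{2} + x^{2}\right)^{3}} \, dx = \frac{3 \pi}{16 a^{5}}.$$

Setting $a = \frac{7}{2}$:
$$I = \frac{6 \pi}{16807}.$$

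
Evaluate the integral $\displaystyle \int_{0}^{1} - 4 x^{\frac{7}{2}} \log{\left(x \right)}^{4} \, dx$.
$- \frac{1024}{19683}$

Consider the simpler parametrised integral
$$J(a) = \int_{0}^{1} - 4 x^{a} \, dx = - \frac{4}{a + 1}.$$

Differentiating under the integral sign brings down a factor of $\ln x$:
$$\frac{dJ}{da} = \int_{0}^{1} - 4 x^{a} \log{\left(x \right)} \, dx = \frac{4}{\left(a + 1\right)^{2}}.$$

Repeating $4$ times in total — each differentiation brings down another $\ln x$ — gives
$$\frac{d^{4}J}{da^{4}} = \int_{0}^{1} - 4 x^{a} \log{\left(x \right)}^{4} \, dx = - \frac{96}{\left(a + 1\right)^{5}},$$
and the integrand here is exactly the target integrand, so $I = - \frac{96}{\left(a + 1\right)^{5}}$.

Setting $a = \frac{7}{2}$:
$$I = - \frac{1024}{19683}.$$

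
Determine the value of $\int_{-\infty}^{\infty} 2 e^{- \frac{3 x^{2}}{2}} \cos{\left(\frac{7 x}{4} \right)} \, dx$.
$\frac{2 \sqrt{6} \sqrt{\pi}}{3 e^{\frac{49}{96}}}$

Let $b$ denote the cosine frequency and define $I(b) = \int_{-\infty}^{\infty} 2 e^{- \frac{3 x^{2}}{2}} \cos{\left(b x \right)} \, dx$.

Differentiating under the integral sign,
$$I'(b) = \int_{-\infty}^{\infty} - 2 x e^{- \frac{3 x^{2}}{2}} \sin{\left(b x \right)} \, dx.$$

Integrate $\int_{-\infty}^{\infty} x \sin(b x)\, e^{- \frac{3 x^{2}}{2}}\, dx$ by parts with $u = \sin(b x)$ and $dv = x\, e^{- \frac{3 x^{2}}{2}}\, dx$, giving $v = - \frac{e^{- \frac{3 x^{2}}{2}}}{3}$. The boundary term vanishes and
$$\int_{-\infty}^{\infty} x \sin(b x)\, e^{- \frac{3 x^{2}}{2}}\, dx = \frac{b}{3} \int_{-\infty}^{\infty} \cos(b x)\, e^{- \frac{3 x^{2}}{2}}\, dx,$$
so $I'(b) = - \frac{b}{3}\, I(b)$.

This is a separable first-order ODE; solving with the initial condition $I(0) = \int_{-\infty}^{\infty} 2 e^{- \frac{3 x^{2}}{2}}\,dx = \frac{2 \sqrt{6} \sqrt{\pi}}{3}$ gives
$$I(b) = \frac{2 \sqrt{6} \sqrt{\pi} e^{- \frac{b^{2}}{6}}}{3}.$$

Setting $b = \frac{7}{4}$:
$$I = \frac{2 \sqrt{6} \sqrt{\pi}}{3 e^{\frac{49}{96}}}.$$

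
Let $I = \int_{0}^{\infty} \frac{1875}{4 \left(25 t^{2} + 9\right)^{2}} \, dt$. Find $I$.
$\frac{125 \pi}{144}$

Recall the elementary integral
$$J(a) = \int_{0}^{\infty} \frac{3}{4 \left(a^{2} + t^{2}\right)} \, dt = \frac{3 \pi}{8 a}.$$

Differentiating under the integral sign with respect to $a$,
$$\frac{dJ}{da} = \int_{0}^{\infty} - \frac{3 a}{2 \left(a^{2} + t^{2}\right)^{2}} \, dt = - \frac{3 \pi}{8 a^{2}},$$
so $\int_{0}^{\infty} \frac{3}{4 \left(a^{2} + t^{2}\right)^{2}} \, dt = \frac{3 \pi}{16 a^{3}}$.

Setting $a = \frac{3}{5}$:
$$I = \frac{125 \pi}{144}.$$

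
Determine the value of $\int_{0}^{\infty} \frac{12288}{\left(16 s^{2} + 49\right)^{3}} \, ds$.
$\frac{576 \pi}{16807}$

Begin with the known result
$$J(a) = \int_{0}^{\infty} \frac{3}{a^{2} + s^{2}} \, ds = \frac{3 \pi}{2 a}.$$

Differentiating under the integral sign with respect to $a$,
$$\frac{dJ}{da} = \int_{0}^{\infty} - \frac{6 a}{\left(a^{2} + s^{2}\right)^{2}} \, ds = - \frac{3 \pi}{2 a^{2}},$$
so $\int_{0}^{\infty} \frac{3}{\left(a^{2} + s^{2}\right)^{2}} \, ds = \frac{3 \pi}{4 a^{3}}$.

Repeating — each differentiation of $1/(s^2+a^2)^j$ produces $-2ja/(s^2+a^2)^{j+1}$ — and dividing through by $-2ja$ at each step yields, after $2$ differentiations in total,
$$\int_{0}^{\infty} \frac{3}{\left(a^{2} + s^{2}\right)^{3}} \, ds = \frac{9 \pi}{16 a^{5}}.$$

Setting $a = \frac{7}{4}$:
$$I = \frac{576 \pi}{16807}.$$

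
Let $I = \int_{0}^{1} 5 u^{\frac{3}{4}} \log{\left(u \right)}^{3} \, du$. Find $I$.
$- \frac{7680}{2401}$

Start from the elementary integral
$$J(a) = \int_{0}^{1} 5 u^{a} \, du = \frac{5}{a + 1}.$$

Differentiating under the integral sign brings down a factor of $\ln u$:
$$\frac{dJ}{da} = \int_{0}^{1} 5 u^{a} \log{\left(u \right)} \, du = - \frac{5}{\left(a + 1\right)^{2}}.$$

Repeating $3$ times in total — each differentiation brings down another $\ln u$ — gives
$$\frac{d^{3}J}{da^{3}} = \int_{0}^{1} 5 u^{a} \log{\left(u \right)}^{3} \, du = - \frac{30}{\left(a + 1\right)^{4}},$$
and the integrand here is exactly the target integrand, so $I = - \frac{30}{\left(a + 1\right)^{4}}$.

Setting $a = \frac{3}{4}$:
$$I = - \frac{7680}{2401}.$$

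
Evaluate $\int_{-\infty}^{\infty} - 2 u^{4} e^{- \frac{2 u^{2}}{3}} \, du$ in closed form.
$- \frac{27 \sqrt{6} \sqrt{\pi}}{16}$

Begin with the known integral
$$J(a) = \int_{-\infty}^{\infty} - 2 e^{- a u^{2}} \, du = - \frac{2 \sqrt{\pi}}{\sqrt{a}}.$$

Differentiating under the integral sign brings down a factor of $(-u^2)$:
$$\frac{dJ}{da} = \int_{-\infty}^{\infty} 2 u^{2} e^{- a u^{2}} \, du = \frac{\sqrt{\pi}}{a^{\frac{3}{2}}}.$$

Repeating twice in total — each differentiation brings down another $(-u^2)$ — gives
$$\frac{d^{2}J}{da^{2}} = \int_{-\infty}^{\infty} - 2 u^{4} e^{- a u^{2}} \, du = - \frac{3 \sqrt{\pi}}{2 a^{\frac{5}{2}}},$$
and the integrand here is exactly the target integrand, so $I = - \frac{3 \sqrt{\pi}}{2 a^{\frac{5}{2}}}$.

Setting $a = \frac{2}{3}$:
$$I = - \frac{27 \sqrt{6} \sqrt{\pi}}{16}.$$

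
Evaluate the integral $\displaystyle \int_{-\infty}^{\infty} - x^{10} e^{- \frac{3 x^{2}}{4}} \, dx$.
$- \frac{2240 \sqrt{3} \sqrt{\pi}}{27}$

Begin with the known integral
$$J(a) = \int_{-\infty}^{\infty} - e^{- a x^{2}} \, dx = - \frac{\sqrt{\pi}}{\sqrt{a}}.$$

Differentiating under the integral sign brings down a factor of $(-x^2)$:
$$\frac{dJ}{da} = \int_{-\infty}^{\infty} x^{2} e^{- a x^{2}} \, dx = \frac{\sqrt{\pi}}{2 a^{\frac{3}{2}}}.$$

Repeating $5$ times in total — each differentiation brings down another $(-x^2)$ — gives
$$\frac{d^{5}J}{da^{5}} = \int_{-\infty}^{\infty} x^{10} e^{- a x^{2}} \, dx = \frac{945 \sqrt{\pi}}{32 a^{\frac{11}{2}}},$$
and the integrand here is $(-1)^{5}$ times the target integrand, so $I = (-1)^{5}\,\frac{d^{5}J}{da^{5}} = - \frac{945 \sqrt{\pi}}{32 a^{\frac{11}{2}}}$.

Setting $a = \frac{3}{4}$:
$$I = - \frac{2240 \sqrt{3} \sqrt{\pi}}{27}.$$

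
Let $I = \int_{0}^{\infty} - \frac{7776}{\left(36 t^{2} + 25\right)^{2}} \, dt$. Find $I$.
$- \frac{324 \pi}{125}$

Begin with the known result
$$J(a) = \int_{0}^{\infty} - \frac{6}{a^{2} + t^{2}} \, dt = - \frac{3 \pi}{a}.$$

Differentiating under the integral sign with respect to $a$,
$$\frac{dJ}{da} = \int_{0}^{\infty} \frac{12 a}{\left(a^{2} + t^{2}\right)^{2}} \, dt = \frac{3 \pi}{a^{2}},$$
so $\int_{0}^{\infty} - \frac{6}{\left(a^{2} + t^{2}\right)^{2}} \, dt = - \frac{3 \pi}{2 a^{3}}$.

Setting $a = \frac{5}{6}$:
$$I = - \frac{324 \pi}{125}.$$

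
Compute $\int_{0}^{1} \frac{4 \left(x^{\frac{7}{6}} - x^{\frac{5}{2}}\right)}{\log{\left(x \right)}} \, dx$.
$- \log{\left(\frac{194481}{28561} \right)}$

Replace the exponent $\frac{5}{2}$ by a parameter $a$: let $I(a) = \int_{0}^{1} \frac{4 \left(x^{\frac{7}{6}} - x^{a}\right)}{\log{\left(x \right)}} \, dx$.

Since $\dfrac{\partial}{\partial a}\,x^{a} = x^{a} \ln x$, the $\ln x$ in the denominator cancels and
$$\frac{dI}{da} = \int_{0}^{1} -4 x^{a} \, dx = -4 \left[\frac{x^{a+1}}{a+1}\right]_0^1 = - \frac{4}{a + 1}.$$

Integrating with respect to $a$ gives $I(a) = - \log{\left(\frac{1296 \left(a + 1\right)^{4}}{28561} \right)} + C$.

At $a = \frac{7}{6}$ the integrand is identically $0$, so $I(\frac{7}{6}) = 0$. The closed form gives $0$, hence $C = 0$.

Setting $a = \frac{5}{2}$:
$$I = - \log{\left(\frac{194481}{28561} \right)}.$$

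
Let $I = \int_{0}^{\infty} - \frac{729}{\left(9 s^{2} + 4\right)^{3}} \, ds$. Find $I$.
$- \frac{729 \pi}{512}$

Recall the elementary integral
$$J(a) = \int_{0}^{\infty} - \frac{1}{a^{2} + s^{2}} \, ds = - \frac{\pi}{2 a}.$$

Differentiating under the integral sign with respect to $a$,
$$\frac{dJ}{da} = \int_{0}^{\infty} \frac{2 a}{\left(a^{2} + s^{2}\right)^{2}} \, ds = \frac{\pi}{2 a^{2}},$$
so $\int_{0}^{\infty} - \frac{1}{\left(a^{2} + s^{2}\right)^{2}} \, ds = - \frac{\pi}{4 a^{3}}$.

Repeating — each differentiation of $1/(s^2+a^2)^j$ produces $-2ja/(s^2+a^2)^{j+1}$ — and dividing through by $-2ja$ at each step yields, after $2$ differentiations in total,
$$\int_{0}^{\infty} - \frac{1}{\left(a^{2} + s^{2}\right)^{3}} \, ds = - \frac{3 \pi}{16 a^{5}}.$$

Setting $a = \frac{2}{3}$:
$$I = - \frac{729 \pi}{512}.$$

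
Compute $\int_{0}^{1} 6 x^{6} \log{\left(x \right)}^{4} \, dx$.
$\frac{144}{16807}$

Begin with the known integral
$$J(a) = \int_{0}^{1} 6 x^{a} \, dx = \frac{6}{a + 1}.$$

Differentiating under the integral sign brings down a factor of $\ln x$:
$$\frac{dJ}{da} = \int_{0}^{1} 6 x^{a} \log{\left(x \right)} \, dx = - \frac{6}{\left(a + 1\right)^{2}}.$$

Repeating $4$ times in total — each differentiation brings down another $\ln x$ — gives
$$\frac{d^{4}J}{da^{4}} = \int_{0}^{1} 6 x^{a} \log{\left(x \right)}^{4} \, dx = \frac{144}{\left(a + 1\right)^{5}},$$
and the integrand here is exactly the target integrand, so $I = \frac{144}{\left(a + 1\right)^{5}}$.

Setting $a = 6$:
$$I = \frac{144}{16807}.$$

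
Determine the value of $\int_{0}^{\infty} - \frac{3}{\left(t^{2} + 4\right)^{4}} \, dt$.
$- \frac{15 \pi}{4096}$

Start from the standard arctangent integral
$$J(a) = \int_{0}^{\infty} - \frac{3}{a^{2} + t^{2}} \, dt = - \frac{3 \pi}{2 a}.$$

Differentiating under the integral sign with respect to $a$,
$$\frac{dJ}{da} = \int_{0}^{\infty} \frac{6 a}{\left(a^{2} + t^{2}\right)^{2}} \, dt = \frac{3 \pi}{2 a^{2}},$$
so $\int_{0}^{\infty} - \frac{3}{\left(a^{2} + t^{2}\right)^{2}} \, dt = - \frac{3 \pi}{4 a^{3}}$.

Repeating — each differentiation of $1/(t^2+a^2)^j$ produces $-2ja/(t^2+a^2)^{j+1}$ — and dividing through by $-2ja$ at each step yields, after $3$ differentiations in total,
$$\int_{0}^{\infty} - \frac{3}{\left(a^{2} + t^{2}\right)^{4}} \, dt = - \frac{15 \pi}{32 a^{7}}.$$

Setting $a = 2$:
$$I = - \frac{15 \pi}{4096}.$$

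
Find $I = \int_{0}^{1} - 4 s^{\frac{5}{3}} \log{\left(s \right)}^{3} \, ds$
$\frac{243}{512}$

Start from the elementary integral
$$J(a) = \int_{0}^{1} - 4 s^{a} \, ds = - \frac{4}{a + 1}.$$

Differentiating under the integral sign brings down a factor of $\ln s$:
$$\frac{dJ}{da} = \int_{0}^{1} - 4 s^{a} \log{\left(s \right)} \, ds = \frac{4}{\left(a + 1\right)^{2}}.$$

Repeating $3$ times in total — each differentiation brings down another $\ln s$ — gives
$$\frac{d^{3}J}{da^{3}} = \int_{0}^{1} - 4 s^{a} \log{\left(s \right)}^{3} \, ds = \frac{24}{\left(a + 1\right)^{4}},$$
and the integrand here is exactly the target integrand, so $I = \frac{24}{\left(a + 1\right)^{4}}$.

Setting $a = \frac{5}{3}$:
$$I = \frac{243}{512}.$$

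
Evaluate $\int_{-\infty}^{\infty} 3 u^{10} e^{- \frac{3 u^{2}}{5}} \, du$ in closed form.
$\frac{109375 \sqrt{15} \sqrt{\pi}}{288}$

Start from the elementary integral
$$J(a) = \int_{-\infty}^{\infty} 3 e^{- a u^{2}} \, du = \frac{3 \sqrt{\pi}}{\sqrt{a}}.$$

Differentiating under the integral sign brings down a factor of $(-u^2)$:
$$\frac{dJ}{da} = \int_{-\infty}^{\infty} - 3 u^{2} e^{- a u^{2}} \, du = - \frac{3 \sqrt{\pi}}{2 a^{\frac{3}{2}}}.$$

Repeating $5$ times in total — each differentiation brings down another $(-u^2)$ — gives
$$\frac{d^{5}J}{da^{5}} = \int_{-\infty}^{\infty} - 3 u^{10} e^{- a u^{2}} \, du = - \frac{2835 \sqrt{\pi}}{32 a^{\frac{11}{2}}},$$
and the integrand here is $(-1)^{5}$ times the target integrand, so $I = (-1)^{5}\,\frac{d^{5}J}{da^{5}} = \frac{2835 \sqrt{\pi}}{32 a^{\frac{11}{2}}}$.

Setting $a = \frac{3}{5}$:
$$I = \frac{109375 \sqrt{15} \sqrt{\pi}}{288}.$$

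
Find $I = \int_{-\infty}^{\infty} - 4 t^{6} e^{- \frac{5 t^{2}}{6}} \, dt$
$- \frac{324 \sqrt{30} \sqrt{\pi}}{125}$

Start from the elementary integral
$$J(a) = \int_{-\infty}^{\infty} - 4 e^{- a t^{2}} \, dt = - \frac{4 \sqrt{\pi}}{\sqrt{a}}.$$

Differentiating under the integral sign brings down a factor of $(-t^2)$:
$$\frac{dJ}{da} = \int_{-\infty}^{\infty} 4 t^{2} e^{- a t^{2}} \, dt = \frac{2 \sqrt{\pi}}{a^{\frac{3}{2}}}.$$

Repeating $3$ times in total — each differentiation brings down another $(-t^2)$ — gives
$$\frac{d^{3}J}{da^{3}} = \int_{-\infty}^{\infty} 4 t^{6} e^{- a t^{2}} \, dt = \frac{15 \sqrt{\pi}}{2 a^{\frac{7}{2}}},$$
and the integrand here is $(-1)^{3}$ times the target integrand, so $I = (-1)^{3}\,\frac{d^{3}J}{da^{3}} = - \frac{15 \sqrt{\pi}}{2 a^{\frac{7}{2}}}$.

Setting $a = \frac{5}{6}$:
$$I = - \frac{324 \sqrt{30} \sqrt{\pi}}{125}.$$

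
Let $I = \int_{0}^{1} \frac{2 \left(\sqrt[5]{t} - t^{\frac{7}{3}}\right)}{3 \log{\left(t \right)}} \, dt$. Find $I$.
$- \frac{4 \log{\left(5 \right)}}{3} + \frac{4 \log{\left(3 \right)}}{3}$

Introduce a parameter $a$ in the exponent: let $I(a) = \int_{0}^{1} \frac{2 \left(- t^{\frac{7}{3}} + t^{a}\right)}{3 \log{\left(t \right)}} \, dt$.

Since $\dfrac{\partial}{\partial a}\,t^{a} = t^{a} \ln t$, the $\ln t$ in the denominator cancels and
$$\frac{dI}{da} = \int_{0}^{1} \frac{2}{3} t^{a} \, dt = \frac{2}{3} \left[\frac{t^{a+1}}{a+1}\right]_0^1 = \frac{2}{3 \left(a + 1\right)}.$$

Integrating with respect to $a$ gives $I(a) = \log{\left(\frac{\sqrt[3]{10} \cdot 3^{\frac{2}{3}} \left(a + 1\right)^{\frac{2}{3}}}{10} \right)} + C$.

At $a = \frac{7}{3}$ the integrand is identically $0$, so $I(\frac{7}{3}) = 0$. The closed form gives $0$, hence $C = 0$.

Setting $a = \frac{1}{5}$:
$$I = - \frac{4 \log{\left(5 \right)}}{3} + \frac{4 \log{\left(3 \right)}}{3}.$$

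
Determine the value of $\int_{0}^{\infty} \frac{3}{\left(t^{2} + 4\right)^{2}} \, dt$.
$\frac{3 \pi}{32}$

Begin with the known result
$$J(a) = \int_{0}^{\infty} \frac{3}{a^{2} + t^{2}} \, dt = \frac{3 \pi}{2 a}.$$

Differentiating under the integral sign with respect to $a$,
$$\frac{dJ}{da} = \int_{0}^{\infty} - \frac{6 a}{\left(a^{2} + t^{2}\right)^{2}} \, dt = - \frac{3 \pi}{2 a^{2}},$$
so $\int_{0}^{\infty} \frac{3}{\left(a^{2} + t^{2}\right)^{2}} \, dt = \frac{3 \pi}{4 a^{3}}$.

Setting $a = 2$:
$$I = \frac{3 \pi}{32}.$$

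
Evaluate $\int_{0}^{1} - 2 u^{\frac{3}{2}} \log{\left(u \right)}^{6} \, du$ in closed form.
$- \frac{36864}{15625}$

Start from the elementary integral
$$J(a) = \int_{0}^{1} - 2 u^{a} \, du = - \frac{2}{a + 1}.$$

Differentiating under the integral sign brings down a factor of $\ln u$:
$$\frac{dJ}{da} = \int_{0}^{1} - 2 u^{a} \log{\left(u \right)} \, du = \frac{2}{\left(a + 1\right)^{2}}.$$

Repeating $6$ times in total — each differentiation brings down another $\ln u$ — gives
$$\frac{d^{6}J}{da^{6}} = \int_{0}^{1} - 2 u^{a} \log{\left(u \right)}^{6} \, du = - \frac{1440}{\left(a + 1\right)^{7}},$$
and the integrand here is exactly the target integrand, so $I = - \frac{1440}{\left(a + 1\right)^{7}}$.

Setting $a = \frac{3}{2}$:
$$I = - \frac{36864}{15625}.$$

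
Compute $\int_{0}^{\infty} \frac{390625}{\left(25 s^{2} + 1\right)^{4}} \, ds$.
$\frac{390625 \pi}{32}$

Recall the elementary integral
$$J(a) = \int_{0}^{\infty} \frac{1}{a^{2} + s^{2}} \, ds = \frac{\pi}{2 a}.$$

Differentiating under the integral sign with respect to $a$,
$$\frac{dJ}{da} = \int_{0}^{\infty} - \frac{2 a}{\left(a^{2} + s^{2}\right)^{2}} \, ds = - \frac{\pi}{2 a^{2}},$$
so $\int_{0}^{\infty} \frac{1}{\left(a^{2} + s^{2}\right)^{2}} \, ds = \frac{\pi}{4 a^{3}}$.

Repeating — each differentiation of $1/(s^2+a^2)^j$ produces $-2ja/(s^2+a^2)^{j+1}$ — and dividing through by $-2ja$ at each step yields, after $3$ differentiations in total,
$$\int_{0}^{\infty} \frac{1}{\left(a^{2} + s^{2}\right)^{4}} \, ds = \frac{5 \pi}{32 a^{7}}.$$

Setting $a = \frac{1}{5}$:
$$I = \frac{390625 \pi}{32}.$$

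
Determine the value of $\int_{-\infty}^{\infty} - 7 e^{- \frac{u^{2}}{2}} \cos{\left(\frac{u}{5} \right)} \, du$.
$- \frac{7 \sqrt{2} \sqrt{\pi}}{e^{\frac{1}{50}}}$

Let $b$ denote the cosine frequency and define $I(b) = \int_{-\infty}^{\infty} - 7 e^{- \frac{u^{2}}{2}} \cos{\left(b u \right)} \, du$.

Differentiating under the integral sign,
$$I'(b) = \int_{-\infty}^{\infty} 7 u e^{- \frac{u^{2}}{2}} \sin{\left(b u \right)} \, du.$$

Integrate $\int_{-\infty}^{\infty} u \sin(b u)\, e^{- \frac{u^{2}}{2}}\, du$ by parts with $w = \sin(b u)$ and $dv = u\, e^{- \frac{u^{2}}{2}}\, du$, giving $v = - e^{- \frac{u^{2}}{2}}$. The boundary term vanishes and
$$\int_{-\infty}^{\infty} u \sin(b u)\, e^{- \frac{u^{2}}{2}}\, du = b \int_{-\infty}^{\infty} \cos(b u)\, e^{- \frac{u^{2}}{2}}\, du,$$
so $I'(b) = - b\, I(b)$.

This is a separable first-order ODE; solving with the initial condition $I(0) = \int_{-\infty}^{\infty} - 7 e^{- \frac{u^{2}}{2}}\,du = - 7 \sqrt{2} \sqrt{\pi}$ gives
$$I(b) = - 7 \sqrt{2} \sqrt{\pi} e^{- \frac{b^{2}}{2}}.$$

Setting $b = \frac{1}{5}$:
$$I = - \frac{7 \sqrt{2} \sqrt{\pi}}{e^{\frac{1}{50}}}.$$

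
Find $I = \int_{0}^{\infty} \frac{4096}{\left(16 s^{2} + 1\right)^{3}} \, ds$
$192 \pi$

Start from the standard arctangent integral
$$J(a) = \int_{0}^{\infty} \frac{1}{a^{2} + s^{2}} \, ds = \frac{\pi}{2 a}.$$

Differentiating under the integral sign with respect to $a$,
$$\frac{dJ}{da} = \int_{0}^{\infty} - \frac{2 a}{\left(a^{2} + s^{2}\right)^{2}} \, ds = - \frac{\pi}{2 a^{2}},$$
so $\int_{0}^{\infty} \frac{1}{\left(a^{2} + s^{2}\right)^{2}} \, ds = \frac{\pi}{4 a^{3}}$.

Repeating — each differentiation of $1/(s^2+a^2)^j$ produces $-2ja/(s^2+a^2)^{j+1}$ — and dividing through by $-2ja$ at each step yields, after $2$ differentiations in total,
$$\int_{0}^{\infty} \frac{1}{\left(a^{2} + s^{2}\right)^{3}} \, ds = \frac{3 \pi}{16 a^{5}}.$$

Setting $a = \frac{1}{4}$:
$$I = 192 \pi.$$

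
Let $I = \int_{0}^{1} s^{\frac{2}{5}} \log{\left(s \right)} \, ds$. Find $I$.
$- \frac{25}{49}$

Begin with the known integral
$$J(a) = \int_{0}^{1} s^{a} \, ds = \frac{1}{a + 1}.$$

Differentiating under the integral sign brings down a factor of $\ln s$:
$$\frac{dJ}{da} = \int_{0}^{1} s^{a} \log{\left(s \right)} \, ds = - \frac{1}{\left(a + 1\right)^{2}}.$$

The integral on the left is $I$, so $I = - \frac{1}{\left(a + 1\right)^{2}}$.

Setting $a = \frac{2}{5}$:
$$I = - \frac{25}{49}.$$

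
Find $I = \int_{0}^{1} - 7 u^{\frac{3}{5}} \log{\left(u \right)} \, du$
$\frac{175}{64}$

Begin with the known integral
$$J(a) = \int_{0}^{1} - 7 u^{a} \, du = - \frac{7}{a + 1}.$$

Differentiating under the integral sign brings down a factor of $\ln u$:
$$\frac{dJ}{da} = \int_{0}^{1} - 7 u^{a} \log{\left(u \right)} \, du = \frac{7}{\left(a + 1\right)^{2}}.$$

The integral on the left is $I$, so $I = \frac{7}{\left(a + 1\right)^{2}}$.

Setting $a = \frac{3}{5}$:
$$I = \frac{175}{64}.$$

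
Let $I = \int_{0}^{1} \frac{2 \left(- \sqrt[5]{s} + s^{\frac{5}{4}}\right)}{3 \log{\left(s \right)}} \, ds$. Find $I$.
$\log{\left(\frac{15^{\frac{2}{3}}}{4} \right)}$

Consider the one-parameter family: let $I(a) = \int_{0}^{1} \frac{2 \left(- \sqrt[5]{s} + s^{a}\right)}{3 \log{\left(s \right)}} \, ds$.

Since $\dfrac{\partial}{\partial a}\,s^{a} = s^{a} \ln s$, the $\ln s$ in the denominator cancels and
$$\frac{dI}{da} = \int_{0}^{1} \frac{2}{3} s^{a} \, ds = \frac{2}{3} \left[\frac{s^{a+1}}{a+1}\right]_0^1 = \frac{2}{3 \left(a + 1\right)}.$$

Integrating with respect to $a$ gives $I(a) = \log{\left(\frac{5^{\frac{2}{3}} \sqrt[3]{6} \left(a + 1\right)^{\frac{2}{3}}}{6} \right)} + C$.

At $a = \frac{1}{5}$ the integrand is identically $0$, so $I(\frac{1}{5}) = 0$. The closed form gives $0$, hence $C = 0$.

Setting $a = \frac{5}{4}$:
$$I = \log{\left(\frac{15^{\frac{2}{3}}}{4} \right)}.$$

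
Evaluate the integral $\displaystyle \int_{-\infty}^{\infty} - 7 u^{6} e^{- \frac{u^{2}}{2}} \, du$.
$- 105 \sqrt{2} \sqrt{\pi}$

Consider the simpler parametrised integral
$$J(a) = \int_{-\infty}^{\infty} - 7 e^{- a u^{2}} \, du = - \frac{7 \sqrt{\pi}}{\sqrt{a}}.$$

Differentiating under the integral sign brings down a factor of $(-u^2)$:
$$\frac{dJ}{da} = \int_{-\infty}^{\infty} 7 u^{2} e^{- a u^{2}} \, du = \frac{7 \sqrt{\pi}}{2 a^{\frac{3}{2}}}.$$

Repeating $3$ times in total — each differentiation brings down another $(-u^2)$ — gives
$$\frac{d^{3}J}{da^{3}} = \int_{-\infty}^{\infty} 7 u^{6} e^{- a u^{2}} \, du = \frac{105 \sqrt{\pi}}{8 a^{\frac{7}{2}}},$$
and the integrand here is $(-1)^{3}$ times the target integrand, so $I = (-1)^{3}\,\frac{d^{3}J}{da^{3}} = - \frac{105 \sqrt{\pi}}{8 a^{\frac{7}{2}}}$.

Setting $a = \frac{1}{2}$:
$$I = - 105 \sqrt{2} \sqrt{\pi}.$$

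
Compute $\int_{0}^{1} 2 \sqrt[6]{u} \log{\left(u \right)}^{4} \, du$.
$\frac{373248}{16807}$

Consider the simpler parametrised integral
$$J(a) = \int_{0}^{1} 2 u^{a} \, du = \frac{2}{a + 1}.$$

Differentiating under the integral sign brings down a factor of $\ln u$:
$$\frac{dJ}{da} = \int_{0}^{1} 2 u^{a} \log{\left(u \right)} \, du = - \frac{2}{\left(a + 1\right)^{2}}.$$

Repeating $4$ times in total — each differentiation brings down another $\ln u$ — gives
$$\frac{d^{4}J}{da^{4}} = \int_{0}^{1} 2 u^{a} \log{\left(u \right)}^{4} \, du = \frac{48}{\left(a + 1\right)^{5}},$$
and the integrand here is exactly the target integrand, so $I = \frac{48}{\left(a + 1\right)^{5}}$.

Setting $a = \frac{1}{6}$:
$$I = \frac{373248}{16807}.$$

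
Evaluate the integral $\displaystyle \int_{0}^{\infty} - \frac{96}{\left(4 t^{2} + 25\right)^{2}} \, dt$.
$- \frac{12 \pi}{125}$

Begin with the known result
$$J(a) = \int_{0}^{\infty} - \frac{6}{a^{2} + t^{2}} \, dt = - \frac{3 \pi}{a}.$$

Differentiating under the integral sign with respect to $a$,
$$\frac{dJ}{da} = \int_{0}^{\infty} \frac{12 a}{\left(a^{2} + t^{2}\right)^{2}} \, dt = \frac{3 \pi}{a^{2}},$$
so $\int_{0}^{\infty} - \frac{6}{\left(a^{2} + t^{2}\right)^{2}} \, dt = - \frac{3 \pi}{2 a^{3}}$.

Setting $a = \frac{5}{2}$:
$$I = - \frac{12 \pi}{125}.$$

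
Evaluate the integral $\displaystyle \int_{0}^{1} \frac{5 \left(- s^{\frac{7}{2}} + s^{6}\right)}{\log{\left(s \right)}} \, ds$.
$\log{\left(\frac{537824}{59049} \right)}$

Consider the one-parameter family: let $I(a) = \int_{0}^{1} \frac{5 \left(- s^{\frac{7}{2}} + s^{a}\right)}{\log{\left(s \right)}} \, ds$.

Since $\dfrac{\partial}{\partial a}\,s^{a} = s^{a} \ln s$, the $\ln s$ in the denominator cancels and
$$\frac{dI}{da} = \int_{0}^{1} 5 s^{a} \, ds = 5 \left[\frac{s^{a+1}}{a+1}\right]_0^1 = \frac{5}{a + 1}.$$

Integrating with respect to $a$ gives $I(a) = \log{\left(\frac{32 \left(a + 1\right)^{5}}{59049} \right)} + C$.

At $a = \frac{7}{2}$ the integrand is identically $0$, so $I(\frac{7}{2}) = 0$. The closed form gives $0$, hence $C = 0$.

Setting $a = 6$:
$$I = \log{\left(\frac{537824}{59049} \right)}.$$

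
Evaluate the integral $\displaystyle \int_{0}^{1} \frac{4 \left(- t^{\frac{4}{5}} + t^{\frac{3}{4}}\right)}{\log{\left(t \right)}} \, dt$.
$- \log{\left(\frac{1679616}{1500625} \right)}$

Introduce a parameter $a$ in the exponent: let $I(a) = \int_{0}^{1} \frac{4 \left(t^{\frac{3}{4}} - t^{a}\right)}{\log{\left(t \right)}} \, dt$.

Since $\dfrac{\partial}{\partial a}\,t^{a} = t^{a} \ln t$, the $\ln t$ in the denominator cancels and
$$\frac{dI}{da} = \int_{0}^{1} -4 t^{a} \, dt = -4 \left[\frac{t^{a+1}}{a+1}\right]_0^1 = - \frac{4}{a + 1}.$$

Integrating with respect to $a$ gives $I(a) = - \log{\left(\frac{256 \left(a + 1\right)^{4}}{2401} \right)} + C$.

At $a = \frac{3}{4}$ the integrand is identically $0$, so $I(\frac{3}{4}) = 0$. The closed form gives $0$, hence $C = 0$.

Setting $a = \frac{4}{5}$:
$$I = - \log{\left(\frac{1679616}{1500625} \right)}.$$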